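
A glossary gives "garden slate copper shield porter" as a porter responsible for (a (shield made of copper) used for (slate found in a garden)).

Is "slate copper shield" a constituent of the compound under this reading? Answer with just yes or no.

no

The top-level split is [garden slate copper shield] [porter]; the full structure is [[[garden slate] [copper shield]] porter].
"slate copper shield" straddles a constituent boundary, so it is not a single unit.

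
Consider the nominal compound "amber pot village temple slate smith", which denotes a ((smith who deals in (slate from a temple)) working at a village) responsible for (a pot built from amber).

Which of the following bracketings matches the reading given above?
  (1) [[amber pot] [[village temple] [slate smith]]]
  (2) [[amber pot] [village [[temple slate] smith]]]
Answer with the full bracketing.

The paraphrase's head is the "smith" part ("village temple slate smith"); its modifier is "amber pot".
That top-level split, carried through the inner groups, gives [[amber pot] [village [[temple slate] smith]]].

[[amber pot] [village [[temple slate] smith]]]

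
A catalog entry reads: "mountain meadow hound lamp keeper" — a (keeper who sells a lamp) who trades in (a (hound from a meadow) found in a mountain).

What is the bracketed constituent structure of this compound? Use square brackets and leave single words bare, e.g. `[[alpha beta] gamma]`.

[[mountain [meadow hound]] [lamp keeper]]

Overall it is a kind of keeper (specifically "lamp keeper"); the modifier is "mountain meadow hound".
Inside "mountain meadow hound": head "hound" (specifically "meadow hound"), modifier "mountain".
Inside "meadow hound": head "hound", modifier "meadow".
Inside "lamp keeper": head "keeper", modifier "lamp".
So the structure is [[mountain [meadow hound]] [lamp keeper]].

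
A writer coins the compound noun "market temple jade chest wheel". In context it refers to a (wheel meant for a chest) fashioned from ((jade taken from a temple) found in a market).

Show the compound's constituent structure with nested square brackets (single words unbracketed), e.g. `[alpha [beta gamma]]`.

[[market [temple jade]] [chest wheel]]

Overall it is a kind of wheel (specifically "chest wheel"); the modifier is "market temple jade".
Within "market temple jade", the head is "jade" (specifically "temple jade") and the modifier is "market".
Within "temple jade", the head is "jade" and the modifier is "temple".
Within "chest wheel", the head is "wheel" and the modifier is "chest".
So the structure is [[market [temple jade]] [chest wheel]].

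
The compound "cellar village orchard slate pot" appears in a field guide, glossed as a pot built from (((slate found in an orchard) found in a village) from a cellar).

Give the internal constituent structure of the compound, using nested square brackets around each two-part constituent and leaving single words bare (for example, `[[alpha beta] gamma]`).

[[cellar [village [orchard slate]]] pot]

Overall it is a kind of pot; the modifier is "cellar village orchard slate".
Inside "cellar village orchard slate": head "slate" (specifically "village orchard slate"), modifier "cellar".
Inside "village orchard slate": head "slate" (specifically "orchard slate"), modifier "village".
Inside "orchard slate": head "slate", modifier "orchard".
Assembled: [[cellar [village [orchard slate]]] pot].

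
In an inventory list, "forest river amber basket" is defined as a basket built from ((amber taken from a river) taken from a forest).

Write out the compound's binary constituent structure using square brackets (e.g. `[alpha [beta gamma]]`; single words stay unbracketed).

[[forest [river amber]] basket]

Whole compound: head "basket", modifier "forest river amber".
Inside "forest river amber": head "amber" (specifically "river amber"), modifier "forest".
Inside "river amber": head "amber", modifier "river".
Putting it together: [[forest [river amber]] basket].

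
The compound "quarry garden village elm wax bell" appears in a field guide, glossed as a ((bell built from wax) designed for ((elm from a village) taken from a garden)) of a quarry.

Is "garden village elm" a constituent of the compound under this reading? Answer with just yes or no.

The paraphrase groups the words so that "garden village elm" is one unit: it corresponds to a single parenthesized sub-phrase.
The full structure is [quarry [[garden [village elm]] [wax bell]]], in which [garden village elm] is a constituent.

yes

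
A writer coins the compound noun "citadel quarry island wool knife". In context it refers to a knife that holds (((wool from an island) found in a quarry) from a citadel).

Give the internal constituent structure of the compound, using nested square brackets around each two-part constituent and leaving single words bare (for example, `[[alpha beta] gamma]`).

[[citadel [quarry [island wool]]] knife]

The outermost head in the paraphrase is "knife", modified by "citadel quarry island wool".
Within "citadel quarry island wool", the head is "wool" (specifically "quarry island wool") and the modifier is "citadel".
Within "quarry island wool", the head is "wool" (specifically "island wool") and the modifier is "quarry".
Within "island wool", the head is "wool" and the modifier is "island".
So the structure is [[citadel [quarry [island wool]]] knife].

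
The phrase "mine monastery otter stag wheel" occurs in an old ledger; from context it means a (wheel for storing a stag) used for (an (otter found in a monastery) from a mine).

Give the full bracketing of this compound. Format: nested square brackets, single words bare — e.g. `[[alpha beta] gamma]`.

[[mine [monastery otter]] [stag wheel]]

Overall it is a kind of wheel (specifically "stag wheel"); the modifier is "mine monastery otter".
Within "mine monastery otter", the head is "otter" (specifically "monastery otter") and the modifier is "mine".
Within "monastery otter", the head is "otter" and the modifier is "monastery".
Within "stag wheel", the head is "wheel" and the modifier is "stag".
Assembled: [[mine [monastery otter]] [stag wheel]].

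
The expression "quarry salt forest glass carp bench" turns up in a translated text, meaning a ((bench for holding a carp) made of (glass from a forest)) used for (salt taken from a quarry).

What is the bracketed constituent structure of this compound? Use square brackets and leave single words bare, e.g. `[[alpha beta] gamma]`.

Whole compound: head "bench" (specifically "forest glass carp bench"), modifier "quarry salt".
Inside "quarry salt": head "salt", modifier "quarry".
Inside "forest glass carp bench": head "bench" (specifically "carp bench"), modifier "forest glass".
Inside "forest glass": head "glass", modifier "forest".
Inside "carp bench": head "bench", modifier "carp".
Assembled: [[quarry salt] [[forest glass] [carp bench]]].

[[quarry salt] [[forest glass] [carp bench]]]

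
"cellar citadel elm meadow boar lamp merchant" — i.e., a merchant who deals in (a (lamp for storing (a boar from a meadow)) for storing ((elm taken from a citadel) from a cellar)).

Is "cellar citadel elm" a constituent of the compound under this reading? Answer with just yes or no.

yes

The paraphrase groups the words so that "cellar citadel elm" is one unit: it corresponds to a single parenthesized sub-phrase.
The full structure is [[[cellar [citadel elm]] [[meadow boar] lamp]] merchant], in which [cellar citadel elm] is a constituent.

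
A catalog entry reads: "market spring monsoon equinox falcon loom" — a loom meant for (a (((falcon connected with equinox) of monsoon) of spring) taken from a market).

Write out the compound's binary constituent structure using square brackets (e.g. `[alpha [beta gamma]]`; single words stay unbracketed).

Whole compound: head "loom", modifier "market spring monsoon equinox falcon".
Inside "market spring monsoon equinox falcon": head "falcon" (specifically "spring monsoon equinox falcon"), modifier "market".
Inside "spring monsoon equinox falcon": head "falcon" (specifically "monsoon equinox falcon"), modifier "spring".
Inside "monsoon equinox falcon": head "falcon" (specifically "equinox falcon"), modifier "monsoon".
Inside "equinox falcon": head "falcon", modifier "equinox".
Assembled: [[market [spring [monsoon [equinox falcon]]]] loom].

[[market [spring [monsoon [equinox falcon]]]] loom]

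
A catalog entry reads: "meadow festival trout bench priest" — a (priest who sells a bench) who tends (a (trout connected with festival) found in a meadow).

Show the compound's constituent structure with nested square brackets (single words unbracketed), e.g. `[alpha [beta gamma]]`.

At the top level: head "priest" (specifically "bench priest"); modifier "meadow festival trout".
Within "meadow festival trout", the head is "trout" (specifically "festival trout") and the modifier is "meadow".
Within "festival trout", the head is "trout" and the modifier is "festival".
Within "bench priest", the head is "priest" and the modifier is "bench".
Putting it together: [[meadow [festival trout]] [bench priest]].

[[meadow [festival trout]] [bench priest]]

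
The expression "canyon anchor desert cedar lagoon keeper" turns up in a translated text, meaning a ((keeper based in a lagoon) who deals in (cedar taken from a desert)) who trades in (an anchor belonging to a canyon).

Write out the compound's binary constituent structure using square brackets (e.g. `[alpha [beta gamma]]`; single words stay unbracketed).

[[canyon anchor] [[desert cedar] [lagoon keeper]]]

At the top level: head "keeper" (specifically "desert cedar lagoon keeper"); modifier "canyon anchor".
"canyon anchor" → head "anchor", modifier "canyon".
"desert cedar lagoon keeper" → head "keeper" (specifically "lagoon keeper"), modifier "desert cedar".
"desert cedar" → head "cedar", modifier "desert".
"lagoon keeper" → head "keeper", modifier "lagoon".
So the structure is [[canyon anchor] [[desert cedar] [lagoon keeper]]].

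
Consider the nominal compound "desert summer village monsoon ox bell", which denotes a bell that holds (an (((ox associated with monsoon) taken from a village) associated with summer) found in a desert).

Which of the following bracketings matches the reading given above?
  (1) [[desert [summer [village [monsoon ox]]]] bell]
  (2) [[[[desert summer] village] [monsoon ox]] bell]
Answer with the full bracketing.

[[desert [summer [village [monsoon ox]]]] bell]

The paraphrase's head is the "bell" part ("bell"); its modifier is "desert summer village monsoon ox".
That top-level split, carried through the inner groups, gives [[desert [summer [village [monsoon ox]]]] bell].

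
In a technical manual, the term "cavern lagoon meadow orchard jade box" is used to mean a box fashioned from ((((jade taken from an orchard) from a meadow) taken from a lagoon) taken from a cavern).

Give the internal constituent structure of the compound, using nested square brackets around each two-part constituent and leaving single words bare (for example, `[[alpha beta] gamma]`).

The outermost head in the paraphrase is "box", modified by "cavern lagoon meadow orchard jade".
Inside "cavern lagoon meadow orchard jade": head "jade" (specifically "lagoon meadow orchard jade"), modifier "cavern".
Inside "lagoon meadow orchard jade": head "jade" (specifically "meadow orchard jade"), modifier "lagoon".
Inside "meadow orchard jade": head "jade" (specifically "orchard jade"), modifier "meadow".
Inside "orchard jade": head "jade", modifier "orchard".
Putting it together: [[cavern [lagoon [meadow [orchard jade]]]] box].

[[cavern [lagoon [meadow [orchard jade]]]] box]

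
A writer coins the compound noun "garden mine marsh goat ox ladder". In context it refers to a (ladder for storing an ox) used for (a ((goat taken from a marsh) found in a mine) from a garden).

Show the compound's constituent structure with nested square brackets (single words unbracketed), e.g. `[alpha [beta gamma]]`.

At the top level: head "ladder" (specifically "ox ladder"); modifier "garden mine marsh goat".
Inside "garden mine marsh goat": head "goat" (specifically "mine marsh goat"), modifier "garden".
Inside "mine marsh goat": head "goat" (specifically "marsh goat"), modifier "mine".
Inside "marsh goat": head "goat", modifier "marsh".
Inside "ox ladder": head "ladder", modifier "ox".
Putting it together: [[garden [mine [marsh goat]]] [ox ladder]].

[[garden [mine [marsh goat]]] [ox ladder]]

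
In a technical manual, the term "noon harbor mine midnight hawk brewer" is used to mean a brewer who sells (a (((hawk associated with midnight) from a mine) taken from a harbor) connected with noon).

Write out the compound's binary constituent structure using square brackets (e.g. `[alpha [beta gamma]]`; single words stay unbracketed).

Overall it is a kind of brewer; the modifier is "noon harbor mine midnight hawk".
"noon harbor mine midnight hawk" → head "hawk" (specifically "harbor mine midnight hawk"), modifier "noon".
"harbor mine midnight hawk" → head "hawk" (specifically "mine midnight hawk"), modifier "harbor".
"mine midnight hawk" → head "hawk" (specifically "midnight hawk"), modifier "mine".
"midnight hawk" → head "hawk", modifier "midnight".
So the structure is [[noon [harbor [mine [midnight hawk]]]] brewer].

[[noon [harbor [mine [midnight hawk]]]] brewer]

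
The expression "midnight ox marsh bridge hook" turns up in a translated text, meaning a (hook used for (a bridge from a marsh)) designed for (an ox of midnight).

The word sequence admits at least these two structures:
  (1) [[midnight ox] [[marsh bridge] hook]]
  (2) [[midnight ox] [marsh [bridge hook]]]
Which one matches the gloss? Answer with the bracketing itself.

The paraphrase's head is the "hook" part ("marsh bridge hook"); its modifier is "midnight ox".
That top-level split, carried through the inner groups, gives [[midnight ox] [[marsh bridge] hook]].

[[midnight ox] [[marsh bridge] hook]]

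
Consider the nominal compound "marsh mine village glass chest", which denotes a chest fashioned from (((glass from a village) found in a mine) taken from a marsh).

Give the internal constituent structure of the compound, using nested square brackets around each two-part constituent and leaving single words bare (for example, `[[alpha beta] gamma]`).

Overall it is a kind of chest; the modifier is "marsh mine village glass".
"marsh mine village glass" → head "glass" (specifically "mine village glass"), modifier "marsh".
"mine village glass" → head "glass" (specifically "village glass"), modifier "mine".
"village glass" → head "glass", modifier "village".
So the structure is [[marsh [mine [village glass]]] chest].

[[marsh [mine [village glass]]] chest]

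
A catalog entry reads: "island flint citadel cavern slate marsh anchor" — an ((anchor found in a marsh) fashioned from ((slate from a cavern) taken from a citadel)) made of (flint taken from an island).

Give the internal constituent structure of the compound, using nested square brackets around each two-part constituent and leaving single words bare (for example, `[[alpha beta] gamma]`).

Whole compound: head "anchor" (specifically "citadel cavern slate marsh anchor"), modifier "island flint".
"island flint" → head "flint", modifier "island".
"citadel cavern slate marsh anchor" → head "anchor" (specifically "marsh anchor"), modifier "citadel cavern slate".
"citadel cavern slate" → head "slate" (specifically "cavern slate"), modifier "citadel".
"cavern slate" → head "slate", modifier "cavern".
"marsh anchor" → head "anchor", modifier "marsh".
So the structure is [[island flint] [[citadel [cavern slate]] [marsh anchor]]].

[[island flint] [[citadel [cavern slate]] [marsh anchor]]]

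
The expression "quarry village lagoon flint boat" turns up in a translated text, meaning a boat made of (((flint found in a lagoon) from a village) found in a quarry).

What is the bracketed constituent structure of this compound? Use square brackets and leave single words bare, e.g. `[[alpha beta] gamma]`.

[[quarry [village [lagoon flint]]] boat]

Whole compound: head "boat", modifier "quarry village lagoon flint".
Inside "quarry village lagoon flint": head "flint" (specifically "village lagoon flint"), modifier "quarry".
Inside "village lagoon flint": head "flint" (specifically "lagoon flint"), modifier "village".
Inside "lagoon flint": head "flint", modifier "lagoon".
So the structure is [[quarry [village [lagoon flint]]] boat].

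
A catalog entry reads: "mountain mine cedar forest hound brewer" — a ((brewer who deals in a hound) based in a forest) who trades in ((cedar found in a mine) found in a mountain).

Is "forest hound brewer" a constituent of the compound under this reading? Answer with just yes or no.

The paraphrase groups the words so that "forest hound brewer" is one unit: it corresponds to a single parenthesized sub-phrase.
The full structure is [[mountain [mine cedar]] [forest [hound brewer]]], in which [forest hound brewer] is a constituent.

yes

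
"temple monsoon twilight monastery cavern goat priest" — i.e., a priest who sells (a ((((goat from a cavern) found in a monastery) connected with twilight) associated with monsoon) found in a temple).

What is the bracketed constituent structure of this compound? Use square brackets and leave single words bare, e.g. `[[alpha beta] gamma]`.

[[temple [monsoon [twilight [monastery [cavern goat]]]]] priest]

Whole compound: head "priest", modifier "temple monsoon twilight monastery cavern goat".
Inside "temple monsoon twilight monastery cavern goat": head "goat" (specifically "monsoon twilight monastery cavern goat"), modifier "temple".
Inside "monsoon twilight monastery cavern goat": head "goat" (specifically "twilight monastery cavern goat"), modifier "monsoon".
Inside "twilight monastery cavern goat": head "goat" (specifically "monastery cavern goat"), modifier "twilight".
Inside "monastery cavern goat": head "goat" (specifically "cavern goat"), modifier "monastery".
Inside "cavern goat": head "goat", modifier "cavern".
Assembled: [[temple [monsoon [twilight [monastery [cavern goat]]]]] priest].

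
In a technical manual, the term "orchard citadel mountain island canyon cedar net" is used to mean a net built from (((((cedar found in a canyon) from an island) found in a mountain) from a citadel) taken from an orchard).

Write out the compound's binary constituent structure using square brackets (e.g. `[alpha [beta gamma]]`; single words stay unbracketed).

Overall it is a kind of net; the modifier is "orchard citadel mountain island canyon cedar".
Within "orchard citadel mountain island canyon cedar", the head is "cedar" (specifically "citadel mountain island canyon cedar") and the modifier is "orchard".
Within "citadel mountain island canyon cedar", the head is "cedar" (specifically "mountain island canyon cedar") and the modifier is "citadel".
Within "mountain island canyon cedar", the head is "cedar" (specifically "island canyon cedar") and the modifier is "mountain".
Within "island canyon cedar", the head is "cedar" (specifically "canyon cedar") and the modifier is "island".
Within "canyon cedar", the head is "cedar" and the modifier is "canyon".
Putting it together: [[orchard [citadel [mountain [island [canyon cedar]]]]] net].

[[orchard [citadel [mountain [island [canyon cedar]]]]] net]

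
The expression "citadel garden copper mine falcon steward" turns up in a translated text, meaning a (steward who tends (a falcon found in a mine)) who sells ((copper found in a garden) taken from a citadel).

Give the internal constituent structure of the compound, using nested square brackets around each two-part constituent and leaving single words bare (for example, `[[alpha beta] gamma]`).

[[citadel [garden copper]] [[mine falcon] steward]]

The outermost head in the paraphrase is "steward" (specifically "mine falcon steward"), modified by "citadel garden copper".
Within "citadel garden copper", the head is "copper" (specifically "garden copper") and the modifier is "citadel".
Within "garden copper", the head is "copper" and the modifier is "garden".
Within "mine falcon steward", the head is "steward" and the modifier is "mine falcon".
Within "mine falcon", the head is "falcon" and the modifier is "mine".
So the structure is [[citadel [garden copper]] [[mine falcon] steward]].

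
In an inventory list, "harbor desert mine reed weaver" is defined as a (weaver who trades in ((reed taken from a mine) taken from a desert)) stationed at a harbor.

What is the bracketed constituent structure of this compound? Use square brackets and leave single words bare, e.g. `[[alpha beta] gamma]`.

[harbor [[desert [mine reed]] weaver]]

Whole compound: head "weaver" (specifically "desert mine reed weaver"), modifier "harbor".
Inside "desert mine reed weaver": head "weaver", modifier "desert mine reed".
Inside "desert mine reed": head "reed" (specifically "mine reed"), modifier "desert".
Inside "mine reed": head "reed", modifier "mine".
Putting it together: [harbor [[desert [mine reed]] weaver]].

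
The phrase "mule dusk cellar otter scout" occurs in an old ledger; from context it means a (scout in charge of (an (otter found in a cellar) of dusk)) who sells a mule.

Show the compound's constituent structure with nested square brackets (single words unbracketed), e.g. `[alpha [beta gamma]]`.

Whole compound: head "scout" (specifically "dusk cellar otter scout"), modifier "mule".
Within "dusk cellar otter scout", the head is "scout" and the modifier is "dusk cellar otter".
Within "dusk cellar otter", the head is "otter" (specifically "cellar otter") and the modifier is "dusk".
Within "cellar otter", the head is "otter" and the modifier is "cellar".
Putting it together: [mule [[dusk [cellar otter]] scout]].

[mule [[dusk [cellar otter]] scout]]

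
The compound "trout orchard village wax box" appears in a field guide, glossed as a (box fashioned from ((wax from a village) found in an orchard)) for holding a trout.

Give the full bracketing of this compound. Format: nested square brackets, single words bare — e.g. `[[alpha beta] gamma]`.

[trout [[orchard [village wax]] box]]

Overall it is a kind of box (specifically "orchard village wax box"); the modifier is "trout".
Within "orchard village wax box", the head is "box" and the modifier is "orchard village wax".
Within "orchard village wax", the head is "wax" (specifically "village wax") and the modifier is "orchard".
Within "village wax", the head is "wax" and the modifier is "village".
Assembled: [trout [[orchard [village wax]] box]].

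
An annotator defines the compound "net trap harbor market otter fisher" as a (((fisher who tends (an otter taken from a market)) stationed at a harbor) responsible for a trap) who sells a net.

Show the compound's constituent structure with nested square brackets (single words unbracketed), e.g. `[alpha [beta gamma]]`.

Whole compound: head "fisher" (specifically "trap harbor market otter fisher"), modifier "net".
Within "trap harbor market otter fisher", the head is "fisher" (specifically "harbor market otter fisher") and the modifier is "trap".
Within "harbor market otter fisher", the head is "fisher" (specifically "market otter fisher") and the modifier is "harbor".
Within "market otter fisher", the head is "fisher" and the modifier is "market otter".
Within "market otter", the head is "otter" and the modifier is "market".
So the structure is [net [trap [harbor [[market otter] fisher]]]].

[net [trap [harbor [[market otter] fisher]]]]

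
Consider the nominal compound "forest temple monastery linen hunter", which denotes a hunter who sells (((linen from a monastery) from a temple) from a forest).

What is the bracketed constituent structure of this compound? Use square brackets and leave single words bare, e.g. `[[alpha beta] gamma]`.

[[forest [temple [monastery linen]]] hunter]

Overall it is a kind of hunter; the modifier is "forest temple monastery linen".
Inside "forest temple monastery linen": head "linen" (specifically "temple monastery linen"), modifier "forest".
Inside "temple monastery linen": head "linen" (specifically "monastery linen"), modifier "temple".
Inside "monastery linen": head "linen", modifier "monastery".
Putting it together: [[forest [temple [monastery linen]]] hunter].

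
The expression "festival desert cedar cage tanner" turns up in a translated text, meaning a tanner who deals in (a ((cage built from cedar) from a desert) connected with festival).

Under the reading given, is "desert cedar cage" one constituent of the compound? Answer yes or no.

The paraphrase groups the words so that "desert cedar cage" is one unit: it corresponds to a single parenthesized sub-phrase.
The full structure is [[festival [desert [cedar cage]]] tanner], in which [desert cedar cage] is a constituent.

yes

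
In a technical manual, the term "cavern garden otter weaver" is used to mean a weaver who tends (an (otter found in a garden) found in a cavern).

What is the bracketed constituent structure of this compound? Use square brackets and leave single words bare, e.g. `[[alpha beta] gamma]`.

The outermost head in the paraphrase is "weaver", modified by "cavern garden otter".
Within "cavern garden otter", the head is "otter" (specifically "garden otter") and the modifier is "cavern".
Within "garden otter", the head is "otter" and the modifier is "garden".
So the structure is [[cavern [garden otter]] weaver].

[[cavern [garden otter]] weaver]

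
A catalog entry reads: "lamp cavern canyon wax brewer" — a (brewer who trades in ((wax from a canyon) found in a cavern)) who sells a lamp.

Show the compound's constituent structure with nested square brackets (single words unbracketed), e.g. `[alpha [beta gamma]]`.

[lamp [[cavern [canyon wax]] brewer]]

The outermost head in the paraphrase is "brewer" (specifically "cavern canyon wax brewer"), modified by "lamp".
Within "cavern canyon wax brewer", the head is "brewer" and the modifier is "cavern canyon wax".
Within "cavern canyon wax", the head is "wax" (specifically "canyon wax") and the modifier is "cavern".
Within "canyon wax", the head is "wax" and the modifier is "canyon".
Assembled: [lamp [[cavern [canyon wax]] brewer]].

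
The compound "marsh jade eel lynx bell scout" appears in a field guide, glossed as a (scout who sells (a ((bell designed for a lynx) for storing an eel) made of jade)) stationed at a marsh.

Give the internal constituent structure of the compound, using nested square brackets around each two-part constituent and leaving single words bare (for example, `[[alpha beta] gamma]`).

Overall it is a kind of scout (specifically "jade eel lynx bell scout"); the modifier is "marsh".
"jade eel lynx bell scout" → head "scout", modifier "jade eel lynx bell".
"jade eel lynx bell" → head "bell" (specifically "eel lynx bell"), modifier "jade".
"eel lynx bell" → head "bell" (specifically "lynx bell"), modifier "eel".
"lynx bell" → head "bell", modifier "lynx".
Assembled: [marsh [[jade [eel [lynx bell]]] scout]].

[marsh [[jade [eel [lynx bell]]] scout]]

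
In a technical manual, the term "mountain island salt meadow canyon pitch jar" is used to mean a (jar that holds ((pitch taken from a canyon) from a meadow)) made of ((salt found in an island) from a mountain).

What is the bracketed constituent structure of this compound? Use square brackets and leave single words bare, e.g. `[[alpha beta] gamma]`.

[[mountain [island salt]] [[meadow [canyon pitch]] jar]]

At the top level: head "jar" (specifically "meadow canyon pitch jar"); modifier "mountain island salt".
"mountain island salt" → head "salt" (specifically "island salt"), modifier "mountain".
"island salt" → head "salt", modifier "island".
"meadow canyon pitch jar" → head "jar", modifier "meadow canyon pitch".
"meadow canyon pitch" → head "pitch" (specifically "canyon pitch"), modifier "meadow".
"canyon pitch" → head "pitch", modifier "canyon".
Putting it together: [[mountain [island salt]] [[meadow [canyon pitch]] jar]].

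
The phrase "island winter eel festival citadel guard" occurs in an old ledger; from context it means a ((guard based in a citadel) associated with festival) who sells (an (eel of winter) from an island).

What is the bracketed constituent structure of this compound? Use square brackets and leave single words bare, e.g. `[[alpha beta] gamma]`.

[[island [winter eel]] [festival [citadel guard]]]

Overall it is a kind of guard (specifically "festival citadel guard"); the modifier is "island winter eel".
Inside "island winter eel": head "eel" (specifically "winter eel"), modifier "island".
Inside "winter eel": head "eel", modifier "winter".
Inside "festival citadel guard": head "guard" (specifically "citadel guard"), modifier "festival".
Inside "citadel guard": head "guard", modifier "citadel".
Putting it together: [[island [winter eel]] [festival [citadel guard]]].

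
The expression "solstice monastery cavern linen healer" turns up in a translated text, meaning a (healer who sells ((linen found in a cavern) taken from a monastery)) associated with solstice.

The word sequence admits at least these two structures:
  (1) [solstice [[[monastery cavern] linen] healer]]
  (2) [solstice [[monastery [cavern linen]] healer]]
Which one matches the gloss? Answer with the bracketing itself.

[solstice [[monastery [cavern linen]] healer]]

The paraphrase's head is the "healer" part ("monastery cavern linen healer"); its modifier is "solstice".
That top-level split, carried through the inner groups, gives [solstice [[monastery [cavern linen]] healer]].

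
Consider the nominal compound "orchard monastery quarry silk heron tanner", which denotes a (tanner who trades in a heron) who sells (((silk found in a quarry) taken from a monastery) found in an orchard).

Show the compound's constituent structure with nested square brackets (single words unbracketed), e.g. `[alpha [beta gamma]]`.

Whole compound: head "tanner" (specifically "heron tanner"), modifier "orchard monastery quarry silk".
Inside "orchard monastery quarry silk": head "silk" (specifically "monastery quarry silk"), modifier "orchard".
Inside "monastery quarry silk": head "silk" (specifically "quarry silk"), modifier "monastery".
Inside "quarry silk": head "silk", modifier "quarry".
Inside "heron tanner": head "tanner", modifier "heron".
So the structure is [[orchard [monastery [quarry silk]]] [heron tanner]].

[[orchard [monastery [quarry silk]]] [heron tanner]]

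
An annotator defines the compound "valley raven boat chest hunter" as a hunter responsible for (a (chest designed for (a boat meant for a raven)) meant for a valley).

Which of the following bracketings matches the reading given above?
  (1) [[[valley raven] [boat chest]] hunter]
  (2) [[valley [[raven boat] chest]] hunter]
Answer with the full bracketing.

The paraphrase's head is the "hunter" part ("hunter"); its modifier is "valley raven boat chest".
That top-level split, carried through the inner groups, gives [[valley [[raven boat] chest]] hunter].

[[valley [[raven boat] chest]] hunter]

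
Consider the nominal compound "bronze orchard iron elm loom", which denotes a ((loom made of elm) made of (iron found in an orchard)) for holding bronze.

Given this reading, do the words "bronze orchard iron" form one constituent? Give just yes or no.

The top-level split is [bronze] [orchard iron elm loom]; the full structure is [bronze [[orchard iron] [elm loom]]].
"bronze orchard iron" straddles a constituent boundary, so it is not a single unit.

no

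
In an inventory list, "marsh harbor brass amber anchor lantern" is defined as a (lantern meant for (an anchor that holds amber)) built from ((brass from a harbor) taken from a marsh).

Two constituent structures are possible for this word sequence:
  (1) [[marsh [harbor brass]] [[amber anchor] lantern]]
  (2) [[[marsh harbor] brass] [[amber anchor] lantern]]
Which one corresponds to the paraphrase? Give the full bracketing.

The paraphrase's head is the "lantern" part ("amber anchor lantern"); its modifier is "marsh harbor brass".
That top-level split, carried through the inner groups, gives [[marsh [harbor brass]] [[amber anchor] lantern]].

[[marsh [harbor brass]] [[amber anchor] lantern]]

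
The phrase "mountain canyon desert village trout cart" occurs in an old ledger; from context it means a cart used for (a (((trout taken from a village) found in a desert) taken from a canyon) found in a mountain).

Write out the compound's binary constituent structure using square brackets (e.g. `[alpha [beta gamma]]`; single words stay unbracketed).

[[mountain [canyon [desert [village trout]]]] cart]

At the top level: head "cart"; modifier "mountain canyon desert village trout".
Inside "mountain canyon desert village trout": head "trout" (specifically "canyon desert village trout"), modifier "mountain".
Inside "canyon desert village trout": head "trout" (specifically "desert village trout"), modifier "canyon".
Inside "desert village trout": head "trout" (specifically "village trout"), modifier "desert".
Inside "village trout": head "trout", modifier "village".
Putting it together: [[mountain [canyon [desert [village trout]]]] cart].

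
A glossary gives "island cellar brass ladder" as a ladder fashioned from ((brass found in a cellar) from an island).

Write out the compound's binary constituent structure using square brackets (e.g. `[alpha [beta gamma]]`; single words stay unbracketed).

[[island [cellar brass]] ladder]

Whole compound: head "ladder", modifier "island cellar brass".
"island cellar brass" → head "brass" (specifically "cellar brass"), modifier "island".
"cellar brass" → head "brass", modifier "cellar".
So the structure is [[island [cellar brass]] ladder].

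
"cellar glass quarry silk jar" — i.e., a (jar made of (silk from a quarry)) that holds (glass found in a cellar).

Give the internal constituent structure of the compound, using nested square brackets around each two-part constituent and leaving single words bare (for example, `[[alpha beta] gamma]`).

Whole compound: head "jar" (specifically "quarry silk jar"), modifier "cellar glass".
Within "cellar glass", the head is "glass" and the modifier is "cellar".
Within "quarry silk jar", the head is "jar" and the modifier is "quarry silk".
Within "quarry silk", the head is "silk" and the modifier is "quarry".
Assembled: [[cellar glass] [[quarry silk] jar]].

[[cellar glass] [[quarry silk] jar]]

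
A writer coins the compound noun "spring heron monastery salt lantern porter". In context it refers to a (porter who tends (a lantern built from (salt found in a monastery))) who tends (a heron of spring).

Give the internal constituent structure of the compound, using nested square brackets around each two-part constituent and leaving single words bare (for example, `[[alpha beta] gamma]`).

[[spring heron] [[[monastery salt] lantern] porter]]

At the top level: head "porter" (specifically "monastery salt lantern porter"); modifier "spring heron".
Within "spring heron", the head is "heron" and the modifier is "spring".
Within "monastery salt lantern porter", the head is "porter" and the modifier is "monastery salt lantern".
Within "monastery salt lantern", the head is "lantern" and the modifier is "monastery salt".
Within "monastery salt", the head is "salt" and the modifier is "monastery".
Assembled: [[spring heron] [[[monastery salt] lantern] porter]].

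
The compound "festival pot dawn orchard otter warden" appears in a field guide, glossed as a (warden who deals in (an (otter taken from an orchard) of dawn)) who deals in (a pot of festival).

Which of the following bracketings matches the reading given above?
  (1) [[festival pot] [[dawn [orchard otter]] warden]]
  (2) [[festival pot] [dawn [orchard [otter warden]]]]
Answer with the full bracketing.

The paraphrase's head is the "warden" part ("dawn orchard otter warden"); its modifier is "festival pot".
That top-level split, carried through the inner groups, gives [[festival pot] [[dawn [orchard otter]] warden]].

[[festival pot] [[dawn [orchard otter]] warden]]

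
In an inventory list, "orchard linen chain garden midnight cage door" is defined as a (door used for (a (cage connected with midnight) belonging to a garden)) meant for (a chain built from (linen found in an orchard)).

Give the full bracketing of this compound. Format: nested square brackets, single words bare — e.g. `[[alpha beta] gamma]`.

Overall it is a kind of door (specifically "garden midnight cage door"); the modifier is "orchard linen chain".
Inside "orchard linen chain": head "chain", modifier "orchard linen".
Inside "orchard linen": head "linen", modifier "orchard".
Inside "garden midnight cage door": head "door", modifier "garden midnight cage".
Inside "garden midnight cage": head "cage" (specifically "midnight cage"), modifier "garden".
Inside "midnight cage": head "cage", modifier "midnight".
So the structure is [[[orchard linen] chain] [[garden [midnight cage]] door]].

[[[orchard linen] chain] [[garden [midnight cage]] door]]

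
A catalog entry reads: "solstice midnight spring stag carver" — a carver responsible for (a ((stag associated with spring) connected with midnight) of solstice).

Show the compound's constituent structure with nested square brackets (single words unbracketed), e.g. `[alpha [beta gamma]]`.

At the top level: head "carver"; modifier "solstice midnight spring stag".
Within "solstice midnight spring stag", the head is "stag" (specifically "midnight spring stag") and the modifier is "solstice".
Within "midnight spring stag", the head is "stag" (specifically "spring stag") and the modifier is "midnight".
Within "spring stag", the head is "stag" and the modifier is "spring".
Putting it together: [[solstice [midnight [spring stag]]] carver].

[[solstice [midnight [spring stag]]] carver]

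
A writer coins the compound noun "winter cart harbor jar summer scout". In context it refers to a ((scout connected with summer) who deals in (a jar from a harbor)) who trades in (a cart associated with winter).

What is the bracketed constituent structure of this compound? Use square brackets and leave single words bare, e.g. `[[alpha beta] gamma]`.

[[winter cart] [[harbor jar] [summer scout]]]

The outermost head in the paraphrase is "scout" (specifically "harbor jar summer scout"), modified by "winter cart".
"winter cart" → head "cart", modifier "winter".
"harbor jar summer scout" → head "scout" (specifically "summer scout"), modifier "harbor jar".
"harbor jar" → head "jar", modifier "harbor".
"summer scout" → head "scout", modifier "summer".
So the structure is [[winter cart] [[harbor jar] [summer scout]]].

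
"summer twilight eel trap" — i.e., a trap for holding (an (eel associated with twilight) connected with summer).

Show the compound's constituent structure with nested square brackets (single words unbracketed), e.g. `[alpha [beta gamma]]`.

[[summer [twilight eel]] trap]

At the top level: head "trap"; modifier "summer twilight eel".
"summer twilight eel" → head "eel" (specifically "twilight eel"), modifier "summer".
"twilight eel" → head "eel", modifier "twilight".
Putting it together: [[summer [twilight eel]] trap].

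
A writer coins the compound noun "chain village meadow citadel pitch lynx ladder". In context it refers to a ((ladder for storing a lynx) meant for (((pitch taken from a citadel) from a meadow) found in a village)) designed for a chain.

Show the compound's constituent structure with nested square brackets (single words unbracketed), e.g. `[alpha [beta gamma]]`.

[chain [[village [meadow [citadel pitch]]] [lynx ladder]]]

Whole compound: head "ladder" (specifically "village meadow citadel pitch lynx ladder"), modifier "chain".
"village meadow citadel pitch lynx ladder" → head "ladder" (specifically "lynx ladder"), modifier "village meadow citadel pitch".
"village meadow citadel pitch" → head "pitch" (specifically "meadow citadel pitch"), modifier "village".
"meadow citadel pitch" → head "pitch" (specifically "citadel pitch"), modifier "meadow".
"citadel pitch" → head "pitch", modifier "citadel".
"lynx ladder" → head "ladder", modifier "lynx".
Assembled: [chain [[village [meadow [citadel pitch]]] [lynx ladder]]].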